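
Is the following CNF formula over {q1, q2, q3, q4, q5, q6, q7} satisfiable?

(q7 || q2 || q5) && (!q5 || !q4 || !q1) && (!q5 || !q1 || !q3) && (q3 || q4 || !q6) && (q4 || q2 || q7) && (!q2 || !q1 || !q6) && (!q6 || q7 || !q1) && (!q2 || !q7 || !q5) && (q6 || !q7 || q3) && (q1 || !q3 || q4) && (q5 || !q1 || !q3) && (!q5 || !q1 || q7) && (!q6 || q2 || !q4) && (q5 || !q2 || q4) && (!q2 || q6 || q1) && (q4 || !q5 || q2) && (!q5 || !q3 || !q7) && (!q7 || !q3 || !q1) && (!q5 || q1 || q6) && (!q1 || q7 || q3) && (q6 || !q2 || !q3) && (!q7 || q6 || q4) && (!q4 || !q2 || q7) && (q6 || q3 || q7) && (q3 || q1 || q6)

Suppose q7 = true.
Suppose q2 = true.
Unit clause (!q5) forces q5 = false.
Unit clause (q4) forces q4 = true.
Suppose q1 = false.
Unit clause (q6) forces q6 = true.
Every clause is now satisfied; q3 is unconstrained.
A satisfying assignment: q1=false, q2=true, q3=false, q4=true, q5=false, q6=true, q7=true.

Yes, satisfiable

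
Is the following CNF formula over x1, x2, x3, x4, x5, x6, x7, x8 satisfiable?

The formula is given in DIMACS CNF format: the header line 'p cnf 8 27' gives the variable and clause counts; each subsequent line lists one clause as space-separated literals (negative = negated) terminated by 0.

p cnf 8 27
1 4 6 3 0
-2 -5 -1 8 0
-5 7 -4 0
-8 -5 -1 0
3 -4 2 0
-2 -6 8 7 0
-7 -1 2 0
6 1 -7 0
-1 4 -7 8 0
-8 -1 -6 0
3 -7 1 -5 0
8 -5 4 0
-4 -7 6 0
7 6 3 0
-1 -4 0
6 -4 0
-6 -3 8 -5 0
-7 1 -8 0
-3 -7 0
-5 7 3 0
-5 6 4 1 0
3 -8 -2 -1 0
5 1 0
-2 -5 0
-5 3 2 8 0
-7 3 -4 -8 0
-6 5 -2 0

Yes

Case x1 = True:
The clause (¬x4) is unit, so x4 = False.
Case x8 = True:
The clause (¬x5) is unit, so x5 = False.
The clause (¬x6) is unit, so x6 = False.
Case x7 = False:
The clause (x3) is unit, so x3 = True.
No clause remains; x2 is free.
A satisfying assignment: x1 ↦ True; x2 ↦ True; x3 ↦ True; x4 ↦ False; x5 ↦ False; x6 ↦ False; x7 ↦ False; x8 ↦ True.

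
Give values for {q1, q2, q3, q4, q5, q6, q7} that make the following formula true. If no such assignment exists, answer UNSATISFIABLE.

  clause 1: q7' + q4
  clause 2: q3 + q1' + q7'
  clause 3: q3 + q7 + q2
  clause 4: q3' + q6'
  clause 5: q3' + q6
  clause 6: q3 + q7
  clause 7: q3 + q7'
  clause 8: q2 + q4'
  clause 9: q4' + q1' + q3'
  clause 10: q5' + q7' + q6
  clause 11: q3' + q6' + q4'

Try q7 = 0.
(q3) alone gives q3 = 1.
(q6') alone gives q6 = 0.
But (q6) is also a unit clause — contradiction.
Undo q7 and try q7 = 1.
(q4) alone gives q4 = 1.
(q3) alone gives q3 = 1.
(q6') alone gives q6 = 0.
But (q6) is also a unit clause — contradiction.
Either choice for q7 ends in contradiction.

UNSATISFIABLE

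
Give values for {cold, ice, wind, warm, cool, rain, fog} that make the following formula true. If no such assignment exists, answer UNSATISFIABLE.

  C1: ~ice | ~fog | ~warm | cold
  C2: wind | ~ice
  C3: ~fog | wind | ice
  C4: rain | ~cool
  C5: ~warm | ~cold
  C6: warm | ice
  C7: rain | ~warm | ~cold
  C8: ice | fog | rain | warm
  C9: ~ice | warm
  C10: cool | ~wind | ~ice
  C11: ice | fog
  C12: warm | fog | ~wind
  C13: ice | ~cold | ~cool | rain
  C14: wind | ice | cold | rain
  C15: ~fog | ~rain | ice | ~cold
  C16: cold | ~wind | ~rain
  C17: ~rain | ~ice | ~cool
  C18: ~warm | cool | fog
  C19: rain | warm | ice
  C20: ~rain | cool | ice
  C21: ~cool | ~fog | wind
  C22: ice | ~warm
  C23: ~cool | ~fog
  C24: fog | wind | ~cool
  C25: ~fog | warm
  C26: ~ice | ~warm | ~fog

Suppose wind = 1.
Suppose rain = 1.
(cold) alone gives cold = 1.
(~warm) alone gives warm = 0.
(ice) alone gives ice = 1.
But (~ice) is also a unit clause — contradiction.
Backtrack on rain: now try rain = 0.
(~cool) alone gives cool = 0.
(~ice) alone gives ice = 0.
(warm) alone gives warm = 1.
But (~warm) is also a unit clause — contradiction.
Both values of rain lead to a conflict.
Backtrack on wind: now try wind = 0.
(~ice) alone gives ice = 0.
(~fog) alone gives fog = 0.
But (fog) is also a unit clause — contradiction.
Both values of wind lead to a conflict.

UNSATISFIABLE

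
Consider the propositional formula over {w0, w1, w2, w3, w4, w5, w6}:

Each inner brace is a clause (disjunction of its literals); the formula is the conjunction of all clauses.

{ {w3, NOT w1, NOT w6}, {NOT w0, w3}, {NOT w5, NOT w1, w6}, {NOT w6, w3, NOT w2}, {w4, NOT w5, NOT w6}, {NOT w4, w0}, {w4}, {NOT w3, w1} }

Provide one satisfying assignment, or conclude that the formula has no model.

Unit clause (w4) forces w4 = true.
Unit clause (w0) forces w0 = true.
Unit clause (w3) forces w3 = true.
Unit clause (w1) forces w1 = true.
Case w5 = false:
No clause remains; w2, w6 are free.

w0=true, w1=true, w2=false, w3=true, w4=true, w5=false, w6=true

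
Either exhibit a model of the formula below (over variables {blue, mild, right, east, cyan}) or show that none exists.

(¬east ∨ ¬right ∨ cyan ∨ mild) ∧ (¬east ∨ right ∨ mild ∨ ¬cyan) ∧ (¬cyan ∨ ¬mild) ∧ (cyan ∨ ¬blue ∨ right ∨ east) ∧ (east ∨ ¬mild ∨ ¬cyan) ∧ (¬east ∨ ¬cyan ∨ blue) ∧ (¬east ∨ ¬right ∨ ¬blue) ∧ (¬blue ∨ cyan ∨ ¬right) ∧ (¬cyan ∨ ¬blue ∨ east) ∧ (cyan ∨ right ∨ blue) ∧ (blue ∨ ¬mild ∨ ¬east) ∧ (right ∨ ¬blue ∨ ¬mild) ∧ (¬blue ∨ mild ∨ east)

blue: False; mild: False; right: True; east: False; cyan: True

Suppose cyan = True.
Unit clause (¬mild) forces mild = False.
Suppose east = False.
Unit clause (¬blue) forces blue = False.
No clause remains; right is free.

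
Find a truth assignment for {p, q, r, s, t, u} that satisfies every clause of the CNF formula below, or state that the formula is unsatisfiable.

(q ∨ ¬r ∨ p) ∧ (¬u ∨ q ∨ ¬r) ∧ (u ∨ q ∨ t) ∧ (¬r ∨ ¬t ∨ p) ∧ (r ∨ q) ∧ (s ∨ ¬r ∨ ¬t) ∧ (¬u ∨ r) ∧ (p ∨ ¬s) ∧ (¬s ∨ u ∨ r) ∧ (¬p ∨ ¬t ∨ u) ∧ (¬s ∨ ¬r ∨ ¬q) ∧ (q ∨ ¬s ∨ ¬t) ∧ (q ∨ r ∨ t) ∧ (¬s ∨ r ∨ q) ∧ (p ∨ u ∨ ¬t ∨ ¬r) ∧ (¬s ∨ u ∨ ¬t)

p: True, q: True, r: True, s: False, t: False, u: True

Try r = True.
Try q = True.
From the singleton clause (¬s), s = False.
From the singleton clause (¬t), t = False.
All clauses hold; p, u can take either value.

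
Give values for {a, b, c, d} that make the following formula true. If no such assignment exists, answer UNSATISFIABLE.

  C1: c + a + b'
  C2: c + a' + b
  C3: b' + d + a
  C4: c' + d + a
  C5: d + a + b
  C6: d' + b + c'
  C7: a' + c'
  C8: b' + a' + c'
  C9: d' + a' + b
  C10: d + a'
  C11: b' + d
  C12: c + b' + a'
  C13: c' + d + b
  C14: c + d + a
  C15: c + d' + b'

Case a = 0:
Case c = 1:
The clause (d) is unit, so d = 1.
The clause (b) is unit, so b = 1.
Every clause now holds.

a=0, b=1, c=1, d=1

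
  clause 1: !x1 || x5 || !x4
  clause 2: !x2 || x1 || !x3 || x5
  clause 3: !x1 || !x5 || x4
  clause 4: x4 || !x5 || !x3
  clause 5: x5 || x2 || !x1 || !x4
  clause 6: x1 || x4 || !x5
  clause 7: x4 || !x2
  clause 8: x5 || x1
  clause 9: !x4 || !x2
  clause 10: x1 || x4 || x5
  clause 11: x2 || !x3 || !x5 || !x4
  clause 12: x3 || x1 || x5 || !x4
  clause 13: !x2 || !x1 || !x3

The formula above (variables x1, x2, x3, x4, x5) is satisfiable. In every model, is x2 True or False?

Suppose x2 = true.
Unit clause (x4) forces x4 = true.
That conflicts with the unit clause (!x4).
So every satisfying assignment has x2 = False.

False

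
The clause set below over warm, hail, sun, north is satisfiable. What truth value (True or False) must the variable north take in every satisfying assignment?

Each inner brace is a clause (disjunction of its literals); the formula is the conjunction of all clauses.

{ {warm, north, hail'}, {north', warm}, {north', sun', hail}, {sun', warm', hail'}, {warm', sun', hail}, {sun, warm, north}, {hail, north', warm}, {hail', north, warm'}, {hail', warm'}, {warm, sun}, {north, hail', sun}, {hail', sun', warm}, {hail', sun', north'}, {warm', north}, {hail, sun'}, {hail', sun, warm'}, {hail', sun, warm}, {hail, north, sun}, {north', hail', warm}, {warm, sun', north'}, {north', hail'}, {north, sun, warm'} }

Suppose north = 0.
Unit clause (warm') forces warm = 0.
Unit clause (hail') forces hail = 0.
Unit clause (sun) forces sun = 1.
But (sun') is also a unit clause — contradiction.
So every satisfying assignment has north = True.

True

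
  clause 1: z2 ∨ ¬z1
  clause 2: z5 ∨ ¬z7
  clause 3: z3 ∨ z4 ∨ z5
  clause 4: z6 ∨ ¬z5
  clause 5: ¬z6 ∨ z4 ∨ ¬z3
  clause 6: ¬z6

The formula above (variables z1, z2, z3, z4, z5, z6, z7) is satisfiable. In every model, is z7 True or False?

Suppose z7 = True.
The clause (z5) is unit, so z5 = True.
The clause (z6) is unit, so z6 = True.
That conflicts with the unit clause (¬z6).
So every satisfying assignment has z7 = False.

False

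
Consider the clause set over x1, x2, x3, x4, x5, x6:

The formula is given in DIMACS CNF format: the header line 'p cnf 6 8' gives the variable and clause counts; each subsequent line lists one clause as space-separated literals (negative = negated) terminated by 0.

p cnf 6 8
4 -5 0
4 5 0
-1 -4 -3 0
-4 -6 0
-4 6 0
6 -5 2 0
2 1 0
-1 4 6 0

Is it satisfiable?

No, unsatisfiable

Branch on x4: set x4 = True.
(¬x6) alone gives x6 = False.
That conflicts with the unit clause (x6).
Undo x4 and try x4 = False.
(¬x5) alone gives x5 = False.
That conflicts with the unit clause (x5).
Both values of x4 lead to a conflict.
No assignment satisfies every clause.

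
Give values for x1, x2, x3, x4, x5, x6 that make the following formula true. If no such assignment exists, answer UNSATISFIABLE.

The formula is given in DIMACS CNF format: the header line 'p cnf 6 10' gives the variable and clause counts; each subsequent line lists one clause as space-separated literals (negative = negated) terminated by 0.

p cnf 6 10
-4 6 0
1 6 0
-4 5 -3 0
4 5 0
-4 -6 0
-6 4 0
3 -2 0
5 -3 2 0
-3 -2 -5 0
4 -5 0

UNSATISFIABLE

Suppose x4 = False.
(x5) alone gives x5 = True.
Now (¬x5) is unsatisfied and unit — conflict.
That branch fails; take x4 = True instead.
(x6) alone gives x6 = True.
Now (¬x6) is unsatisfied and unit — conflict.
Neither x4 = True nor x4 = False works.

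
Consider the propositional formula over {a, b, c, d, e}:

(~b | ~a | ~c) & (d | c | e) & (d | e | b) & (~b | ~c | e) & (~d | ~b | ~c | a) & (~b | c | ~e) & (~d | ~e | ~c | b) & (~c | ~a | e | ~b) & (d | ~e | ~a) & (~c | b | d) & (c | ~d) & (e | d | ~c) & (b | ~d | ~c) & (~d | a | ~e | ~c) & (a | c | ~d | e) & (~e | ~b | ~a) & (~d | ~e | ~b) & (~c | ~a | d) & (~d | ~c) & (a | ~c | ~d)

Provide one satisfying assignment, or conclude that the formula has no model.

Suppose c = 1.
From the singleton clause (~d), d = 0.
From the singleton clause (b), b = 1.
From the singleton clause (~a), a = 0.
From the singleton clause (e), e = 1.
Every clause now holds.

a ↦ 0; b ↦ 1; c ↦ 1; d ↦ 0; e ↦ 1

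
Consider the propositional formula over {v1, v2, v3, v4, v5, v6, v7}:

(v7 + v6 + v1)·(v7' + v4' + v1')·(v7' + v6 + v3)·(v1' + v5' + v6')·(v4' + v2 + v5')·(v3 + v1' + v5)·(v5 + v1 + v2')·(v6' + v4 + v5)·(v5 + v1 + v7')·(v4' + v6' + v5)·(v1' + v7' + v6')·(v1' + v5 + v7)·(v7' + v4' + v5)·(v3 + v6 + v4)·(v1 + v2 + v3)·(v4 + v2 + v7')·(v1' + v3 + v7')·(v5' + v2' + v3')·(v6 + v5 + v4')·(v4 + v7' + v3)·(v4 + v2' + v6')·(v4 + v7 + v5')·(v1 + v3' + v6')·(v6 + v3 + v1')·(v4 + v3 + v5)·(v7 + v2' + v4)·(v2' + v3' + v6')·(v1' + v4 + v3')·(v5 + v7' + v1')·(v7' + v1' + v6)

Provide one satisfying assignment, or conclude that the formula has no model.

v1: 0, v2: 1, v3: 0, v4: 1, v5: 1, v6: 1, v7: 0

Branch on v7: set v7 = 0.
Branch on v6: set v6 = 1.
Branch on v1: set v1 = 0.
(v3') alone gives v3 = 0.
(v2) alone gives v2 = 1.
(v5) alone gives v5 = 1.
(v4) alone gives v4 = 1.
All clauses are satisfied.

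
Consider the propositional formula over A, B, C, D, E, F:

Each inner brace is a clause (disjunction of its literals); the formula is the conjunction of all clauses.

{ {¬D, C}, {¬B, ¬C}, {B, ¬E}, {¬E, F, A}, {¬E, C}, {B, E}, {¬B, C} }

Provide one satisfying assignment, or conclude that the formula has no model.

UNSATISFIABLE

Suppose D = False.
Suppose B = False.
(¬E) alone gives E = False.
That conflicts with the unit clause (E).
So B must be the other value — set B = True.
(¬C) alone gives C = False.
That conflicts with the unit clause (C).
Neither B = True nor B = False works.
So D must be the other value — set D = True.
(C) alone gives C = True.
(¬B) alone gives B = False.
(¬E) alone gives E = False.
That conflicts with the unit clause (E).
Neither D = True nor D = False works.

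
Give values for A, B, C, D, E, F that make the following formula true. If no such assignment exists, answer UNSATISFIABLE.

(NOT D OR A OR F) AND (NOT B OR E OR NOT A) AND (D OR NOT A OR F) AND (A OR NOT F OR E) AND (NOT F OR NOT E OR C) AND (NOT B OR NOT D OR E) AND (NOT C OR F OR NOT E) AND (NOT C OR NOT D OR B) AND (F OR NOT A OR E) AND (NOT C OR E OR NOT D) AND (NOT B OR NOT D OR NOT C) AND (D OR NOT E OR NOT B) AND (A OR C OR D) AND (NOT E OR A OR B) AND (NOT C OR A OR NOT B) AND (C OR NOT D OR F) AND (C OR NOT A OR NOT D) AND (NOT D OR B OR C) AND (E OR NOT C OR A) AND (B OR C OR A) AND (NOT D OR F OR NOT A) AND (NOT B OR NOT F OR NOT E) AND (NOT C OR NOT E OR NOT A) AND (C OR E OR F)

A ↦ true,  B ↦ false,  C ↦ false,  D ↦ false,  E ↦ false,  F ↦ true

Try D = false.
Try A = true.
(F) alone gives F = true.
Try B = false.
Try E = false.
No clause remains; C is free.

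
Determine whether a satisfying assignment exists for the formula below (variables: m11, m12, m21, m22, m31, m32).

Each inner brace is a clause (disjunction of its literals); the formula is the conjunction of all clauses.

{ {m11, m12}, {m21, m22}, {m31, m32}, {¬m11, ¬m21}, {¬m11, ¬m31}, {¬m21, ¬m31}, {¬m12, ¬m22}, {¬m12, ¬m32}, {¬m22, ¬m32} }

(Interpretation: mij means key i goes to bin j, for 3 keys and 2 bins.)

Case m11 = True:
Unit clause (¬m21) forces m21 = False.
Unit clause (m22) forces m22 = True.
Unit clause (¬m31) forces m31 = False.
Unit clause (m32) forces m32 = True.
Now (¬m32) is unsatisfied and unit — conflict.
That branch fails; take m11 = False instead.
Unit clause (m12) forces m12 = True.
Unit clause (¬m22) forces m22 = False.
Unit clause (m21) forces m21 = True.
Unit clause (¬m31) forces m31 = False.
Unit clause (m32) forces m32 = True.
Now (¬m32) is unsatisfied and unit — conflict.
Both values of m11 lead to a conflict.
No assignment satisfies every clause.

No, unsatisfiable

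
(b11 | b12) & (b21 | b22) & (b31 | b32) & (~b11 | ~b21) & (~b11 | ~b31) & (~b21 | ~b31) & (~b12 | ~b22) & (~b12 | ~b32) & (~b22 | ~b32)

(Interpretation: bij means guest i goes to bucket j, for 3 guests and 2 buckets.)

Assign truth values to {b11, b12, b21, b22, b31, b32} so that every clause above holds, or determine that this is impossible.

UNSATISFIABLE

Case b11 = 1:
From the singleton clause (~b21), b21 = 0.
From the singleton clause (b22), b22 = 1.
From the singleton clause (~b31), b31 = 0.
From the singleton clause (b32), b32 = 1.
Now (~b32) is unsatisfied and unit — conflict.
Undo b11 and try b11 = 0.
From the singleton clause (b12), b12 = 1.
From the singleton clause (~b22), b22 = 0.
From the singleton clause (b21), b21 = 1.
From the singleton clause (~b31), b31 = 0.
From the singleton clause (b32), b32 = 1.
Now (~b32) is unsatisfied and unit — conflict.
Neither b11 = 1 nor b11 = 0 works.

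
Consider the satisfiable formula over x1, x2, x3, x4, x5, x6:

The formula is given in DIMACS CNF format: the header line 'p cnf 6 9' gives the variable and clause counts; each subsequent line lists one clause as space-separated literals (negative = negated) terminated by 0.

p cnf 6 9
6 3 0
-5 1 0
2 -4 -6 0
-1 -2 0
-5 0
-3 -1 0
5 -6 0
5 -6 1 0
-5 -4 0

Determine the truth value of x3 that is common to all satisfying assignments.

Suppose x3 = False.
The clause (x6) is unit, so x6 = True.
The clause (¬x5) is unit, so x5 = False.
Now (x5) is unsatisfied and unit — conflict.
So every satisfying assignment has x3 = True.

True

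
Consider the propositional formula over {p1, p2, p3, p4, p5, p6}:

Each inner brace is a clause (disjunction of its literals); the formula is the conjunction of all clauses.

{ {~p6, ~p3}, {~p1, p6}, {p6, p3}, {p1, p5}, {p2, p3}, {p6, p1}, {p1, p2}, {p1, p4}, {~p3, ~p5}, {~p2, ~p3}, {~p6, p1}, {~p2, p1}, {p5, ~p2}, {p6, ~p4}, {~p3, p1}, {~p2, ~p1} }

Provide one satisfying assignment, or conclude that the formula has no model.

UNSATISFIABLE

Try p6 = 0.
Unit clause (~p1) forces p1 = 0.
That conflicts with the unit clause (p1).
Backtrack on p6: now try p6 = 1.
Unit clause (~p3) forces p3 = 0.
Unit clause (p2) forces p2 = 1.
Unit clause (p1) forces p1 = 1.
That conflicts with the unit clause (~p1).
Both values of p6 lead to a conflict.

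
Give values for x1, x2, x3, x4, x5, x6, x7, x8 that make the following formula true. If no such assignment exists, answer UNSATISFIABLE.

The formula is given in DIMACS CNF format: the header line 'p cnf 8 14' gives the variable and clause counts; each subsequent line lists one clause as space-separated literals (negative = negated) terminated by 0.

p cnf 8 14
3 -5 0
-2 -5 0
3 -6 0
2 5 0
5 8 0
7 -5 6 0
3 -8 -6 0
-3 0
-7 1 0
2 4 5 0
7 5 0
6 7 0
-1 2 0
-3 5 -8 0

(¬x3) alone gives x3 = False.
(¬x5) alone gives x5 = False.
(¬x6) alone gives x6 = False.
(x2) alone gives x2 = True.
(x8) alone gives x8 = True.
(x7) alone gives x7 = True.
(x1) alone gives x1 = True.
Every clause is now satisfied; x4 is unconstrained.

x1=True, x2=True, x3=False, x4=True, x5=False, x6=False, x7=True, x8=True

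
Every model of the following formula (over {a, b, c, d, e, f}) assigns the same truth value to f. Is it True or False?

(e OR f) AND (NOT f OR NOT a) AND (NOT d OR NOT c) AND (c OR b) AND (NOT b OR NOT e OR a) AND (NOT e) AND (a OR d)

True

Suppose f = false.
(e) alone gives e = true.
But (NOT e) is also a unit clause — contradiction.
So every satisfying assignment has f = True.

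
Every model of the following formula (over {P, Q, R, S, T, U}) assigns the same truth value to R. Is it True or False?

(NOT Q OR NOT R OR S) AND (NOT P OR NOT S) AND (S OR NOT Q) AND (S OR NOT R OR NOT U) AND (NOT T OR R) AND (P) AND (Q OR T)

True

Suppose R = false.
Unit clause (NOT T) forces T = false.
Unit clause (P) forces P = true.
Unit clause (NOT S) forces S = false.
Unit clause (NOT Q) forces Q = false.
Now (Q) is unsatisfied and unit — conflict.
So every satisfying assignment has R = True.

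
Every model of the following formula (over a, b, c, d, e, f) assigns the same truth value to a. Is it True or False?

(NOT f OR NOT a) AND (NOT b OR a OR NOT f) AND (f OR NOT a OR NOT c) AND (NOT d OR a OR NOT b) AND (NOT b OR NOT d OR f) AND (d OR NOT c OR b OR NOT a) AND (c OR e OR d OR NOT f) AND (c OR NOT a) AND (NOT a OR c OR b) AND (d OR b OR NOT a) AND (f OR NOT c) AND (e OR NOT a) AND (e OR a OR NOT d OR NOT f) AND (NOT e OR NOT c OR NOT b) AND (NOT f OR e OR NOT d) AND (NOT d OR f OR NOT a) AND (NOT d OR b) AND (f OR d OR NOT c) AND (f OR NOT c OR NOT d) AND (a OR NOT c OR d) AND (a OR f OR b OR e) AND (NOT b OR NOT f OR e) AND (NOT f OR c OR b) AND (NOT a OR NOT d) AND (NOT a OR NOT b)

Suppose a = true.
Unit clause (NOT f) forces f = false.
Unit clause (NOT c) forces c = false.
Now (c) is unsatisfied and unit — conflict.
So every satisfying assignment has a = False.

False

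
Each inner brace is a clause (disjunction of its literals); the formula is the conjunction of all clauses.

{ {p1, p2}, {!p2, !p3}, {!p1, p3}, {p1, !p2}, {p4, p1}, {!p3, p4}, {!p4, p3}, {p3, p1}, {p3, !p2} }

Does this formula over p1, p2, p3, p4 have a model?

Suppose p1 = true.
(p3) alone gives p3 = true.
(!p2) alone gives p2 = false.
(p4) alone gives p4 = true.
All clauses are satisfied.
A satisfying assignment: p1=true,  p2=false,  p3=true,  p4=true.

Yes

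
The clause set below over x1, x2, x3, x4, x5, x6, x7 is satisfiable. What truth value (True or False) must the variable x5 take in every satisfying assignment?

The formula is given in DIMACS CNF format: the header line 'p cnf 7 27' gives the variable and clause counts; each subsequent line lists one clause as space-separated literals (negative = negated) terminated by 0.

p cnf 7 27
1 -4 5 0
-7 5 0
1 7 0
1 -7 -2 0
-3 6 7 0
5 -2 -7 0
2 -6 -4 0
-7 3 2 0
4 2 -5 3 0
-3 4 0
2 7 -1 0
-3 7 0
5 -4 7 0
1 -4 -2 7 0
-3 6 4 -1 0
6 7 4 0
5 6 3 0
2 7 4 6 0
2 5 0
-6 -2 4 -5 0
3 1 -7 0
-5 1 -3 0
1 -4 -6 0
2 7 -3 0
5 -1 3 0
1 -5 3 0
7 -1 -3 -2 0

Suppose x5 = False.
The clause (¬x7) is unit, so x7 = False.
The clause (x1) is unit, so x1 = True.
The clause (x2) is unit, so x2 = True.
The clause (¬x3) is unit, so x3 = False.
Now (x3) is unsatisfied and unit — conflict.
So every satisfying assignment has x5 = True.

True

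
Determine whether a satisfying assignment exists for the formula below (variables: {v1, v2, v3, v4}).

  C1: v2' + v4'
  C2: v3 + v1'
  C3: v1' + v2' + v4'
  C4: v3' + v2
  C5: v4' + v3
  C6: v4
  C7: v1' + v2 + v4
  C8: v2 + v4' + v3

Unit clause (v4) forces v4 = 1.
Unit clause (v2') forces v2 = 0.
Unit clause (v3') forces v3 = 0.
Now (v3) is unsatisfied and unit — conflict.
No assignment satisfies every clause.

Unsatisfiable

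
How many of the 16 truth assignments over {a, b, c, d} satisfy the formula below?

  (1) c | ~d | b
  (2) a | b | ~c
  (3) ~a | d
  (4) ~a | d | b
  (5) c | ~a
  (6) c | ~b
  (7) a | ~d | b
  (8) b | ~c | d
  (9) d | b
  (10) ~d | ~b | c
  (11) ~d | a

3

There are 2^4 = 16 truth assignments over (a, b, c, d).
Check each against the 11 clauses (columns in the order a, b, c, d):
  F F F F  ✗ fails (d | b)
  F F F T  ✗ fails (c | ~d | b)
  F F T F  ✗ fails (a | b | ~c)
  F F T T  ✗ fails (a | b | ~c)
  F T F F  ✗ fails (c | ~b)
  F T F T  ✗ fails (c | ~b)
  F T T F  ✓ satisfies all
  F T T T  ✗ fails (~d | a)
  T F F F  ✗ fails (~a | d)
  T F F T  ✗ fails (c | ~d | b)
  T F T F  ✗ fails (~a | d)
  T F T T  ✓ satisfies all
  T T F F  ✗ fails (~a | d)
  T T F T  ✗ fails (c | ~a)
  T T T F  ✗ fails (~a | d)
  T T T T  ✓ satisfies all
3 of the 16 rows are models.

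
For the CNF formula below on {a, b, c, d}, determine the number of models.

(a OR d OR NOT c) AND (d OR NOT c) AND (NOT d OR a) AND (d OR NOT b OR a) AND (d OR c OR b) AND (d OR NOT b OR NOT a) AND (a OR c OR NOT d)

There are 2^4 = 16 truth assignments over (a, b, c, d).
Check each against the 7 clauses (columns in the order a, b, c, d):
  F F F F  ✗ fails (d OR c OR b)
  F F F T  ✗ fails (NOT d OR a)
  F F T F  ✗ fails (a OR d OR NOT c)
  F F T T  ✗ fails (NOT d OR a)
  F T F F  ✗ fails (d OR NOT b OR a)
  F T F T  ✗ fails (NOT d OR a)
  F T T F  ✗ fails (a OR d OR NOT c)
  F T T T  ✗ fails (NOT d OR a)
  T F F F  ✗ fails (d OR c OR b)
  T F F T  ✓ satisfies all
  T F T F  ✗ fails (d OR NOT c)
  T F T T  ✓ satisfies all
  T T F F  ✗ fails (d OR NOT b OR NOT a)
  T T F T  ✓ satisfies all
  T T T F  ✗ fails (d OR NOT c)
  T T T T  ✓ satisfies all
4 of the 16 rows are models.

4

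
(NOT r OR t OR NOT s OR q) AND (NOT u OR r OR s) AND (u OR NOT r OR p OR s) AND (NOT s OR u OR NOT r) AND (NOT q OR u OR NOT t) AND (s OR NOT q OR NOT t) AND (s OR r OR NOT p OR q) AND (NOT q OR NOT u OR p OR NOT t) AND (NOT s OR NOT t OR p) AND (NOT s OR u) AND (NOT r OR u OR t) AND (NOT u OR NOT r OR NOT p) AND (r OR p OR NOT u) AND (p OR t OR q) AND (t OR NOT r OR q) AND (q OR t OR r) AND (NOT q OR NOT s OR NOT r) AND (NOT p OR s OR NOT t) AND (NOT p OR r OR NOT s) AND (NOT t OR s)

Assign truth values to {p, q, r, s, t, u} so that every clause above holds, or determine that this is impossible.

Suppose s = false.
From the singleton clause (NOT t), t = false.
Suppose u = true.
From the singleton clause (r), r = true.
From the singleton clause (NOT p), p = false.
From the singleton clause (q), q = true.
Every clause now holds.

p=false; q=true; r=true; s=false; t=false; u=true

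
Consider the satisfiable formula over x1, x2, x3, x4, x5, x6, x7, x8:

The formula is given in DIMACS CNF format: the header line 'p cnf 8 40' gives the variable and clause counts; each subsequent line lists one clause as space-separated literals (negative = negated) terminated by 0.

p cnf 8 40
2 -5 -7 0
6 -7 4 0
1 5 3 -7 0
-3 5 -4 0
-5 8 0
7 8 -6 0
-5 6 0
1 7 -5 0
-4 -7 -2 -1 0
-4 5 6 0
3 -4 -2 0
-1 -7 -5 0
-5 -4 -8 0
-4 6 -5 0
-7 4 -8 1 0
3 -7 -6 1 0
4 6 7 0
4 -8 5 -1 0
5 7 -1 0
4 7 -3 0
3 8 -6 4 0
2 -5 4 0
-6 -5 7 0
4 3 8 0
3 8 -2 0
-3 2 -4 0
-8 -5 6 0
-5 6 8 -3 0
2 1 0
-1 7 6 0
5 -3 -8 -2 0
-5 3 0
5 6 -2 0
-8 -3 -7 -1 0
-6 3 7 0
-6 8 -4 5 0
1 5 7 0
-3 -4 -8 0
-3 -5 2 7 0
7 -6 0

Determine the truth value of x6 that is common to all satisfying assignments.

Suppose x6 = False.
(¬x5) alone gives x5 = False.
(¬x4) alone gives x4 = False.
(¬x7) alone gives x7 = False.
That conflicts with the unit clause (x7).
So every satisfying assignment has x6 = True.

True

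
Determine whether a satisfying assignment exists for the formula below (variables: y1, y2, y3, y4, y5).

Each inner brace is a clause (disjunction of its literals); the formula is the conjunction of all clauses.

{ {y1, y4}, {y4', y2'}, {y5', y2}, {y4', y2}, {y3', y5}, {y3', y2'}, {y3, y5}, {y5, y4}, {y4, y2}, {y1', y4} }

No, unsatisfiable

Branch on y1: set y1 = 1.
From the singleton clause (y4), y4 = 1.
From the singleton clause (y2'), y2 = 0.
That conflicts with the unit clause (y2).
Backtrack on y1: now try y1 = 0.
From the singleton clause (y4), y4 = 1.
From the singleton clause (y2'), y2 = 0.
That conflicts with the unit clause (y2).
Neither y1 = 1 nor y1 = 0 works.
No assignment satisfies every clause.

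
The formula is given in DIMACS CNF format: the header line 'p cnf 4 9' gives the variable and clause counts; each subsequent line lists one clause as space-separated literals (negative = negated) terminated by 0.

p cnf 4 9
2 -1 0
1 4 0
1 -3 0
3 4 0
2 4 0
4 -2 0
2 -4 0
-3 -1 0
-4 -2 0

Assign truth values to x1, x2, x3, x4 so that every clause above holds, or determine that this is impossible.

UNSATISFIABLE

Branch on x2: set x2 = True.
The clause (x4) is unit, so x4 = True.
That conflicts with the unit clause (¬x4).
Undo x2 and try x2 = False.
The clause (¬x1) is unit, so x1 = False.
The clause (x4) is unit, so x4 = True.
That conflicts with the unit clause (¬x4).
Neither x2 = True nor x2 = False works.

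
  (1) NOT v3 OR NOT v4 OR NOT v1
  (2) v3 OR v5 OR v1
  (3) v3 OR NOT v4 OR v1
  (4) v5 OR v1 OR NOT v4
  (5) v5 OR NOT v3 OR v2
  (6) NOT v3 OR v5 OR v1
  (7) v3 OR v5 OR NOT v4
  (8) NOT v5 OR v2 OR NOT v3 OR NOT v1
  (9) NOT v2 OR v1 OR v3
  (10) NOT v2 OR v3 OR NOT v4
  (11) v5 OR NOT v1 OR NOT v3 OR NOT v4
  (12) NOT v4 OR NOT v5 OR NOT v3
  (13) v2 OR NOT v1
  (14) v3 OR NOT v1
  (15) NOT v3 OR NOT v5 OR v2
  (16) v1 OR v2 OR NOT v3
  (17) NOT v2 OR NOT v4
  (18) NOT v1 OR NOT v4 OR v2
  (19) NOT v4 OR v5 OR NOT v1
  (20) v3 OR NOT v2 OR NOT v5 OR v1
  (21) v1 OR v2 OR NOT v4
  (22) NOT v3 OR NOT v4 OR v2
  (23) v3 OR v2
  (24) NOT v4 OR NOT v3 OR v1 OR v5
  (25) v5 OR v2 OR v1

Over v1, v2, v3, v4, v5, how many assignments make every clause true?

3

There are 2^5 = 32 truth assignments over (v1, v2, v3, v4, v5).
Split on v2. With v2 = true, the clauses containing v2 are satisfied and NOT v2 drops from the rest; 3 of the 2^4 = 16 assignments to the other variables satisfy what remains.
With v2 = false, by the same count on the reduced clause set, 0 assignments work.
(One model: v1=F, v2=T, v3=T, v4=F, v5=T.)
Total: 3 + 0 = 3.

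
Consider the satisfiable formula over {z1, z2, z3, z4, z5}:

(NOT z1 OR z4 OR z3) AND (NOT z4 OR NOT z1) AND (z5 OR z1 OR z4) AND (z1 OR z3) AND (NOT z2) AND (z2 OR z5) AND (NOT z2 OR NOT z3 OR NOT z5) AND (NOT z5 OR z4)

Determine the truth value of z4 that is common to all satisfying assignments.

True

Suppose z4 = false.
(NOT z2) alone gives z2 = false.
(z5) alone gives z5 = true.
That conflicts with the unit clause (NOT z5).
So every satisfying assignment has z4 = True.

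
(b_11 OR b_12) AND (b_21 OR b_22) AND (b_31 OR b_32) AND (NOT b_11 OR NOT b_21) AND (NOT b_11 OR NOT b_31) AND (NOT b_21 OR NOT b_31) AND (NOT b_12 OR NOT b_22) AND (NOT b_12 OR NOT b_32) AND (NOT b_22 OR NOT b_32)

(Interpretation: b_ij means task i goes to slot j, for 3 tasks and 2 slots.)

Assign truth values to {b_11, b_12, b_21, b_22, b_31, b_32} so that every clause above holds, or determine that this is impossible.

Case b_11 = true:
(NOT b_21) alone gives b_21 = false.
(b_22) alone gives b_22 = true.
(NOT b_31) alone gives b_31 = false.
(b_32) alone gives b_32 = true.
Now (NOT b_32) is unsatisfied and unit — conflict.
So b_11 must be the other value — set b_11 = false.
(b_12) alone gives b_12 = true.
(NOT b_22) alone gives b_22 = false.
(b_21) alone gives b_21 = true.
(NOT b_31) alone gives b_31 = false.
(b_32) alone gives b_32 = true.
Now (NOT b_32) is unsatisfied and unit — conflict.
Both values of b_11 lead to a conflict.

UNSATISFIABLE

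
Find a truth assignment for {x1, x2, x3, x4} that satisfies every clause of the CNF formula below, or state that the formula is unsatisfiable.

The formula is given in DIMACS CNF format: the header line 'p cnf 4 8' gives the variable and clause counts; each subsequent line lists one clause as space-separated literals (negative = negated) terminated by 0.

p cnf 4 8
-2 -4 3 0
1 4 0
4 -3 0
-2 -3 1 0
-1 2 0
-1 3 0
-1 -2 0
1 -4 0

Case x1 = True:
From the singleton clause (x2), x2 = True.
Now (¬x2) is unsatisfied and unit — conflict.
Backtrack on x1: now try x1 = False.
From the singleton clause (x4), x4 = True.
Now (¬x4) is unsatisfied and unit — conflict.
Neither x1 = True nor x1 = False works.

UNSATISFIABLE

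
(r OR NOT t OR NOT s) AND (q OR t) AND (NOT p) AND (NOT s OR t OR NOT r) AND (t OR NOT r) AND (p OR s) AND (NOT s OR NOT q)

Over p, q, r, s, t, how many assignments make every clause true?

There are 2^5 = 32 truth assignments over (p, q, r, s, t).
Split on t. With t = true, the clauses containing t are satisfied and NOT t drops from the rest; 1 of the 2^4 = 16 assignments to the other variables satisfy what remains.
With t = false, by the same count on the reduced clause set, 0 assignments work.
Total: 1 + 0 = 1.

1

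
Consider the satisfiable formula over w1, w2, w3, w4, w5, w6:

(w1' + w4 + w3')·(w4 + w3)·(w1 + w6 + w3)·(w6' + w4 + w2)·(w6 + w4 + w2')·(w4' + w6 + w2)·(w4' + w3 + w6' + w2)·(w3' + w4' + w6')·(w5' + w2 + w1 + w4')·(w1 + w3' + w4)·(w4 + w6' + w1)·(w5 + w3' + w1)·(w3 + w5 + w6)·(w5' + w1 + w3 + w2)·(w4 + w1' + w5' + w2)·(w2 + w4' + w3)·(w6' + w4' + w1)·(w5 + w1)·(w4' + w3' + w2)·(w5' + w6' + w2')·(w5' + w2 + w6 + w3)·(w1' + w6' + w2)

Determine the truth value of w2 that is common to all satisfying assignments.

Suppose w2 = 0.
Case w4 = 1:
Unit clause (w6) forces w6 = 1.
Unit clause (w3) forces w3 = 1.
But (w3') is also a unit clause — contradiction.
That branch fails; take w4 = 0 instead.
Unit clause (w3) forces w3 = 1.
Unit clause (w1') forces w1 = 0.
But (w1) is also a unit clause — contradiction.
Both values of w4 lead to a conflict.
So every satisfying assignment has w2 = True.

True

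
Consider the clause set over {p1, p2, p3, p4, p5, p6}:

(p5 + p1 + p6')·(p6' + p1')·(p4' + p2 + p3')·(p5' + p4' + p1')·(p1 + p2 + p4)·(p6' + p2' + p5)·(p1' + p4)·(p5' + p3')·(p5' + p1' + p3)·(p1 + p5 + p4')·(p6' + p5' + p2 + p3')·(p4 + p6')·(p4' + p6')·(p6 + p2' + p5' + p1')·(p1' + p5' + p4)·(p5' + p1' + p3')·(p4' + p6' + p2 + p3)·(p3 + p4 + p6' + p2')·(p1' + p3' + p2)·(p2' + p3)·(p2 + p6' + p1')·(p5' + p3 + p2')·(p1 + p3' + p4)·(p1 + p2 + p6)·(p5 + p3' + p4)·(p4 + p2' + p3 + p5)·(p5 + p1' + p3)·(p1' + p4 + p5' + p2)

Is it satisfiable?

Branch on p6: set p6 = 0.
Branch on p1: set p1 = 1.
(p4) alone gives p4 = 1.
(p5') alone gives p5 = 0.
(p3) alone gives p3 = 1.
(p2) alone gives p2 = 1.
This assignment satisfies each clause.
A satisfying assignment: p1=1; p2=1; p3=1; p4=1; p5=0; p6=0.

Yes, satisfiable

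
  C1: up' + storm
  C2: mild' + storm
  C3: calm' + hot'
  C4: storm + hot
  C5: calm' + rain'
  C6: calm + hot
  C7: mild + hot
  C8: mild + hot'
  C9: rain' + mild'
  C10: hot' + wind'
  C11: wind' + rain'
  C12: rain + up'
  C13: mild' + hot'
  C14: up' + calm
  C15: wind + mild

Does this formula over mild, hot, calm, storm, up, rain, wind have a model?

Suppose up = 0.
Suppose mild = 1.
(storm) alone gives storm = 1.
(rain') alone gives rain = 0.
(hot') alone gives hot = 0.
(calm) alone gives calm = 1.
No clause remains; wind is free.
A satisfying assignment: mild: 1,  hot: 0,  calm: 1,  storm: 1,  up: 0,  rain: 0,  wind: 0.

Satisfiable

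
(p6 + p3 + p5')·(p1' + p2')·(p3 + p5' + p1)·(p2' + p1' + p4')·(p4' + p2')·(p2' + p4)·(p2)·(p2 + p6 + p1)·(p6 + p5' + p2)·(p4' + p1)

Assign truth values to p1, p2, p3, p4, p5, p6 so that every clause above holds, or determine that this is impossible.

(p2) alone gives p2 = 1.
(p1') alone gives p1 = 0.
(p4') alone gives p4 = 0.
That conflicts with the unit clause (p4).

UNSATISFIABLE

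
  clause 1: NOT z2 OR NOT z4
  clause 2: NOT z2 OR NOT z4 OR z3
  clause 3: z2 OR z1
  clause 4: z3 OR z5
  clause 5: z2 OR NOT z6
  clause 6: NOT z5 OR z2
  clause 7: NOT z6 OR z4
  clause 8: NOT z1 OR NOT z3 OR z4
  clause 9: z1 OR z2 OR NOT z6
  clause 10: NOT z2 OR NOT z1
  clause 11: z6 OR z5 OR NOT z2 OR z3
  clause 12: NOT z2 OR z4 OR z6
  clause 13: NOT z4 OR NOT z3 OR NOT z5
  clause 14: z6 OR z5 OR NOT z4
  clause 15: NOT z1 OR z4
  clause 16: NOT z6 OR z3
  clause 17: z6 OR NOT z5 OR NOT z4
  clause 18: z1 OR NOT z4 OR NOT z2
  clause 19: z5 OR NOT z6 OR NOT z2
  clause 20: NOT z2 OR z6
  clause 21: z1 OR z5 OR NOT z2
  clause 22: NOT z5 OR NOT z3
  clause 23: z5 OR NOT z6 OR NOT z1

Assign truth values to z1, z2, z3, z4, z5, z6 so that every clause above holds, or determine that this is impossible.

Case z2 = false:
Unit clause (z1) forces z1 = true.
Unit clause (NOT z6) forces z6 = false.
Unit clause (NOT z5) forces z5 = false.
Unit clause (z3) forces z3 = true.
Unit clause (z4) forces z4 = true.
Now (NOT z4) is unsatisfied and unit — conflict.
Backtrack on z2: now try z2 = true.
Unit clause (NOT z4) forces z4 = false.
Unit clause (NOT z6) forces z6 = false.
Now (z6) is unsatisfied and unit — conflict.
Both values of z2 lead to a conflict.

UNSATISFIABLE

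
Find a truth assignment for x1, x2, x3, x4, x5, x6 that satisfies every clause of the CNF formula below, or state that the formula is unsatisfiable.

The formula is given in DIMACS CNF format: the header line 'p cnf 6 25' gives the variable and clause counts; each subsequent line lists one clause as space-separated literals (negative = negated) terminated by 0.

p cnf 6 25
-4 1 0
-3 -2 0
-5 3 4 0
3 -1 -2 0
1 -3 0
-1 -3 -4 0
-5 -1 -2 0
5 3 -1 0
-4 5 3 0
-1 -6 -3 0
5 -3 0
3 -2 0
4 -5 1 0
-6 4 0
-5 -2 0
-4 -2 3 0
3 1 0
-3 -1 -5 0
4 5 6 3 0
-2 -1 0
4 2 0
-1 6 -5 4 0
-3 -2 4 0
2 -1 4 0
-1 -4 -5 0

UNSATISFIABLE

Case x4 = False:
From the singleton clause (¬x6), x6 = False.
From the singleton clause (x2), x2 = True.
From the singleton clause (¬x3), x3 = False.
That conflicts with the unit clause (x3).
Backtrack on x4: now try x4 = True.
From the singleton clause (x1), x1 = True.
From the singleton clause (¬x3), x3 = False.
From the singleton clause (¬x2), x2 = False.
From the singleton clause (x5), x5 = True.
That conflicts with the unit clause (¬x5).
Either choice for x4 ends in contradiction.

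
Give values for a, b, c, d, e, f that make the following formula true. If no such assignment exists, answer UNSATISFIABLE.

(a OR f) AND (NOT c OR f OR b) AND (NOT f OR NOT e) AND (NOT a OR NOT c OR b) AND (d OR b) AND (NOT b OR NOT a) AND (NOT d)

a ↦ false,  b ↦ true,  c ↦ true,  d ↦ false,  e ↦ false,  f ↦ true

(NOT d) alone gives d = false.
(b) alone gives b = true.
(NOT a) alone gives a = false.
(f) alone gives f = true.
(NOT e) alone gives e = false.
Every clause is now satisfied; c is unconstrained.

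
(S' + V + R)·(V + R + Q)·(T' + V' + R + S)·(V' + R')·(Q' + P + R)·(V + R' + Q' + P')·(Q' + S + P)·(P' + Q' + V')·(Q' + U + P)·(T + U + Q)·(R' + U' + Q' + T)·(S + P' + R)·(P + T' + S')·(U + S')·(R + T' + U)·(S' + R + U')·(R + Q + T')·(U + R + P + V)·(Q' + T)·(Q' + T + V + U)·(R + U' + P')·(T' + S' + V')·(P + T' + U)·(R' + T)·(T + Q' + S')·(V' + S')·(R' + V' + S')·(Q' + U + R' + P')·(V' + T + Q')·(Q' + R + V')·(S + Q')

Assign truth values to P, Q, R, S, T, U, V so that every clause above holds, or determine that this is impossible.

Try V = 0.
Try S = 0.
The clause (Q') is unit, so Q = 0.
The clause (R) is unit, so R = 1.
The clause (T) is unit, so T = 1.
Try P = 1.
Every clause is now satisfied; U is unconstrained.

P=1, Q=0, R=1, S=0, T=1, U=0, V=0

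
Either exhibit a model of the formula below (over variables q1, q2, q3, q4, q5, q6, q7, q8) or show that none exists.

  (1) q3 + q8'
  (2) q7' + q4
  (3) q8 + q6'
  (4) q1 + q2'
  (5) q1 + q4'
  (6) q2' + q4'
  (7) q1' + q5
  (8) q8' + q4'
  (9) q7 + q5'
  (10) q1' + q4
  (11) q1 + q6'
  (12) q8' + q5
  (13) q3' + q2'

q1=0,  q2=0,  q3=1,  q4=0,  q5=0,  q6=0,  q7=0,  q8=0

Suppose q3 = 1.
(q2') alone gives q2 = 0.
Suppose q7 = 0.
(q5') alone gives q5 = 0.
(q1') alone gives q1 = 0.
(q4') alone gives q4 = 0.
(q6') alone gives q6 = 0.
(q8') alone gives q8 = 0.
Every clause now holds.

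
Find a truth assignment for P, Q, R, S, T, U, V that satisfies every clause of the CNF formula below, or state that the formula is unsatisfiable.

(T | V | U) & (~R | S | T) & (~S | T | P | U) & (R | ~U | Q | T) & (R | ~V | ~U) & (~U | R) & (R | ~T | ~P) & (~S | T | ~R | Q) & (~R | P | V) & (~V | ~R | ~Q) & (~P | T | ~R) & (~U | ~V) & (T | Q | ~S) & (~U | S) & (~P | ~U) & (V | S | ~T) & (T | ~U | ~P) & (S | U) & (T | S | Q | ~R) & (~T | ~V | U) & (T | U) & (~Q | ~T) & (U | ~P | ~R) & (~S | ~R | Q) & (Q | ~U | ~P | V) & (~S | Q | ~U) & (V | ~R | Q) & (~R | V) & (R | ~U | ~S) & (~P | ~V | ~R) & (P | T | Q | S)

Suppose U = 0.
The clause (S) is unit, so S = 1.
The clause (T) is unit, so T = 1.
The clause (~V) is unit, so V = 0.
The clause (~Q) is unit, so Q = 0.
The clause (~R) is unit, so R = 0.
The clause (~P) is unit, so P = 0.
This assignment satisfies each clause.

P=0; Q=0; R=0; S=1; T=1; U=0; V=0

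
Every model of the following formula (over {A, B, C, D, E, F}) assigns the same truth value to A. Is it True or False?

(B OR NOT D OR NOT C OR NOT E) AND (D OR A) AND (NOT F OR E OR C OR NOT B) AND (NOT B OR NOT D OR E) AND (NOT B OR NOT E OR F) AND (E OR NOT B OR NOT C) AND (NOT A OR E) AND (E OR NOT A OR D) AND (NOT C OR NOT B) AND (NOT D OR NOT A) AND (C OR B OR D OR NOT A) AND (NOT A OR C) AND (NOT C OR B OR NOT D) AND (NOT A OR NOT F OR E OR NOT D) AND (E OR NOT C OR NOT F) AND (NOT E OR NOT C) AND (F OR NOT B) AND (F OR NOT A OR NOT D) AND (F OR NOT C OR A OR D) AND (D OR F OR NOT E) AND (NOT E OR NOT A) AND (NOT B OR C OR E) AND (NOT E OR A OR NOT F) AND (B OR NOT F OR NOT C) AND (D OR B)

Suppose A = true.
(E) alone gives E = true.
But (NOT E) is also a unit clause — contradiction.
So every satisfying assignment has A = False.

False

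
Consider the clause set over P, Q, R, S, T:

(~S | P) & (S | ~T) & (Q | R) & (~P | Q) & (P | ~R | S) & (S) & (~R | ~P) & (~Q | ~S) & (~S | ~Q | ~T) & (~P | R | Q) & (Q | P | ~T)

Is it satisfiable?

Unsatisfiable

The clause (S) is unit, so S = 1.
The clause (P) is unit, so P = 1.
The clause (Q) is unit, so Q = 1.
Now (~Q) is unsatisfied and unit — conflict.
No assignment satisfies every clause.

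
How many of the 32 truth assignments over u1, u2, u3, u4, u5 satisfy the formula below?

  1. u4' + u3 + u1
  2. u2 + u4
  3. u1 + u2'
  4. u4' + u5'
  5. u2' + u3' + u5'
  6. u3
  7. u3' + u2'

2

There are 2^5 = 32 truth assignments over (u1, u2, u3, u4, u5).
Split on u3. With u3 = 1, the clauses containing u3 are satisfied and u3' drops from the rest; 2 of the 2^4 = 16 assignments to the other variables satisfy what remains.
With u3 = 0, by the same count on the reduced clause set, 0 assignments work.
(One model: u1=F, u2=F, u3=T, u4=T, u5=F.)
Total: 2 + 0 = 2.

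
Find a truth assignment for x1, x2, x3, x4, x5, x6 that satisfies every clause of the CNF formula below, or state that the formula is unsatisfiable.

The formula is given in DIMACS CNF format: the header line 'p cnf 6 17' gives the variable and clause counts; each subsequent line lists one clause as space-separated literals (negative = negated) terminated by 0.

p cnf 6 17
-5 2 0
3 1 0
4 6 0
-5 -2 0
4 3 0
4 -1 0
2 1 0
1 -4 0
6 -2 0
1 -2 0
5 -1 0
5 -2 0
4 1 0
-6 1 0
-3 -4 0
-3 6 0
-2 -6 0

UNSATISFIABLE

Branch on x5: set x5 = False.
From the singleton clause (¬x1), x1 = False.
From the singleton clause (x3), x3 = True.
From the singleton clause (x2), x2 = True.
Now (¬x2) is unsatisfied and unit — conflict.
That branch fails; take x5 = True instead.
From the singleton clause (x2), x2 = True.
Now (¬x2) is unsatisfied and unit — conflict.
Either choice for x5 ends in contradiction.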